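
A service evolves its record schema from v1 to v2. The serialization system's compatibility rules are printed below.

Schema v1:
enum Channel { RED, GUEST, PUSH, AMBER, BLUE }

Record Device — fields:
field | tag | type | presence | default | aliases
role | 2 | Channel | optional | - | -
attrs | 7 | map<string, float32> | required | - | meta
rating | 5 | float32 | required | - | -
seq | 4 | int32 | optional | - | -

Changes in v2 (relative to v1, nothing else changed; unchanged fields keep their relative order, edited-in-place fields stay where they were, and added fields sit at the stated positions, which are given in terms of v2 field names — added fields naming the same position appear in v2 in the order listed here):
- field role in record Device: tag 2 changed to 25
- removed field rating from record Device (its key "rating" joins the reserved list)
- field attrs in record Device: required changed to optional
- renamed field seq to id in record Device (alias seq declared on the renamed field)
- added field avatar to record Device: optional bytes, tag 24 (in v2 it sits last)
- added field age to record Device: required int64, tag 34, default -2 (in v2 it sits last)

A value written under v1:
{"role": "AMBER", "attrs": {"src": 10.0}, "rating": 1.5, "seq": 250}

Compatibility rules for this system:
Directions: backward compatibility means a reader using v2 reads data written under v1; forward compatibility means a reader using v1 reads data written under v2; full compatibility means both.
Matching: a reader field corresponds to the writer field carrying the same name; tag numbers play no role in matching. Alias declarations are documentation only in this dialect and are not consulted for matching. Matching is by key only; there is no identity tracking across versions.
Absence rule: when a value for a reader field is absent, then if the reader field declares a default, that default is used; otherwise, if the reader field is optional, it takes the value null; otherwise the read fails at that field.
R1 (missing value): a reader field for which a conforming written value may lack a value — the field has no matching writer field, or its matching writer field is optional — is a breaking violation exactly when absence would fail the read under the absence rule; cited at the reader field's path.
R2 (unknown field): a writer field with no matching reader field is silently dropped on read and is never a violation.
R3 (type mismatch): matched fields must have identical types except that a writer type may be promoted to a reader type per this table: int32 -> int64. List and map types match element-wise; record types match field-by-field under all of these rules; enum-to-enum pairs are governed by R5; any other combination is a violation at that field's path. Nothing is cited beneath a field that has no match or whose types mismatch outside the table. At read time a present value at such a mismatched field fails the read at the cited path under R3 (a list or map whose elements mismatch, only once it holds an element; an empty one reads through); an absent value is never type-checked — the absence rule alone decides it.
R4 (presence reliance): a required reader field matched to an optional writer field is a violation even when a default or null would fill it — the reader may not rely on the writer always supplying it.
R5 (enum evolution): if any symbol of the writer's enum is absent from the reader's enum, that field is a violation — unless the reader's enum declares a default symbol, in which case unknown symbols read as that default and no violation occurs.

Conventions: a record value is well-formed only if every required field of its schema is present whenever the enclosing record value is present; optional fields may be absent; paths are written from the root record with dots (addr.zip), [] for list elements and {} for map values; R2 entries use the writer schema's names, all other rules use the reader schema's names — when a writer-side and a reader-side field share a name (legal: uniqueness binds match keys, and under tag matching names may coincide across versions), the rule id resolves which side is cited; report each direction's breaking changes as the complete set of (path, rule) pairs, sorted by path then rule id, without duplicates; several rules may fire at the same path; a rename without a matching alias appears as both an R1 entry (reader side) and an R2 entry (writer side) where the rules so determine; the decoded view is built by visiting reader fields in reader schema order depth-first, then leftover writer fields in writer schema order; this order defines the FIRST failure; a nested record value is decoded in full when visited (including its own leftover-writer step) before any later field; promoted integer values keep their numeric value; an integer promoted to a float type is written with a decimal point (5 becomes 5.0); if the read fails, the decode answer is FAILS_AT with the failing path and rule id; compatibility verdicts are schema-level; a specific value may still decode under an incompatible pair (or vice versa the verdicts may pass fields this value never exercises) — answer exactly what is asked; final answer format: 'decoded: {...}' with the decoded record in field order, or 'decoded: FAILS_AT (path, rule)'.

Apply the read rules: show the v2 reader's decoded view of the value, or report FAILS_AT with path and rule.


in Device below, arrows point writer -> reader
decoding the Device value with the v2 reader:
  role := "AMBER"
  attrs := {"src": 10.0}
  id := null (not supplied -> null)
  avatar := null (not supplied -> null)
  age := -2 (no value, default fills)
  writer rating: unmatched, discarded
  writer seq: unmatched, discarded
  => decoded: {"role": "AMBER", "attrs": {"src": 10.0}, "id": null, "avatar": null, "age": -2}
remaining Device differences; none change what is asked:
  field role in record Device: tag 2 changed to 25 -> triggers nothing under the printed rules; the Device answer is the same either way
  field attrs in record Device: required changed to optional -> matters for Device compatibility verdicts, not for this value's decode

decoded: {"role": "AMBER", "attrs": {"src": 10.0}, "id": null, "avatar": null, "age": -2}


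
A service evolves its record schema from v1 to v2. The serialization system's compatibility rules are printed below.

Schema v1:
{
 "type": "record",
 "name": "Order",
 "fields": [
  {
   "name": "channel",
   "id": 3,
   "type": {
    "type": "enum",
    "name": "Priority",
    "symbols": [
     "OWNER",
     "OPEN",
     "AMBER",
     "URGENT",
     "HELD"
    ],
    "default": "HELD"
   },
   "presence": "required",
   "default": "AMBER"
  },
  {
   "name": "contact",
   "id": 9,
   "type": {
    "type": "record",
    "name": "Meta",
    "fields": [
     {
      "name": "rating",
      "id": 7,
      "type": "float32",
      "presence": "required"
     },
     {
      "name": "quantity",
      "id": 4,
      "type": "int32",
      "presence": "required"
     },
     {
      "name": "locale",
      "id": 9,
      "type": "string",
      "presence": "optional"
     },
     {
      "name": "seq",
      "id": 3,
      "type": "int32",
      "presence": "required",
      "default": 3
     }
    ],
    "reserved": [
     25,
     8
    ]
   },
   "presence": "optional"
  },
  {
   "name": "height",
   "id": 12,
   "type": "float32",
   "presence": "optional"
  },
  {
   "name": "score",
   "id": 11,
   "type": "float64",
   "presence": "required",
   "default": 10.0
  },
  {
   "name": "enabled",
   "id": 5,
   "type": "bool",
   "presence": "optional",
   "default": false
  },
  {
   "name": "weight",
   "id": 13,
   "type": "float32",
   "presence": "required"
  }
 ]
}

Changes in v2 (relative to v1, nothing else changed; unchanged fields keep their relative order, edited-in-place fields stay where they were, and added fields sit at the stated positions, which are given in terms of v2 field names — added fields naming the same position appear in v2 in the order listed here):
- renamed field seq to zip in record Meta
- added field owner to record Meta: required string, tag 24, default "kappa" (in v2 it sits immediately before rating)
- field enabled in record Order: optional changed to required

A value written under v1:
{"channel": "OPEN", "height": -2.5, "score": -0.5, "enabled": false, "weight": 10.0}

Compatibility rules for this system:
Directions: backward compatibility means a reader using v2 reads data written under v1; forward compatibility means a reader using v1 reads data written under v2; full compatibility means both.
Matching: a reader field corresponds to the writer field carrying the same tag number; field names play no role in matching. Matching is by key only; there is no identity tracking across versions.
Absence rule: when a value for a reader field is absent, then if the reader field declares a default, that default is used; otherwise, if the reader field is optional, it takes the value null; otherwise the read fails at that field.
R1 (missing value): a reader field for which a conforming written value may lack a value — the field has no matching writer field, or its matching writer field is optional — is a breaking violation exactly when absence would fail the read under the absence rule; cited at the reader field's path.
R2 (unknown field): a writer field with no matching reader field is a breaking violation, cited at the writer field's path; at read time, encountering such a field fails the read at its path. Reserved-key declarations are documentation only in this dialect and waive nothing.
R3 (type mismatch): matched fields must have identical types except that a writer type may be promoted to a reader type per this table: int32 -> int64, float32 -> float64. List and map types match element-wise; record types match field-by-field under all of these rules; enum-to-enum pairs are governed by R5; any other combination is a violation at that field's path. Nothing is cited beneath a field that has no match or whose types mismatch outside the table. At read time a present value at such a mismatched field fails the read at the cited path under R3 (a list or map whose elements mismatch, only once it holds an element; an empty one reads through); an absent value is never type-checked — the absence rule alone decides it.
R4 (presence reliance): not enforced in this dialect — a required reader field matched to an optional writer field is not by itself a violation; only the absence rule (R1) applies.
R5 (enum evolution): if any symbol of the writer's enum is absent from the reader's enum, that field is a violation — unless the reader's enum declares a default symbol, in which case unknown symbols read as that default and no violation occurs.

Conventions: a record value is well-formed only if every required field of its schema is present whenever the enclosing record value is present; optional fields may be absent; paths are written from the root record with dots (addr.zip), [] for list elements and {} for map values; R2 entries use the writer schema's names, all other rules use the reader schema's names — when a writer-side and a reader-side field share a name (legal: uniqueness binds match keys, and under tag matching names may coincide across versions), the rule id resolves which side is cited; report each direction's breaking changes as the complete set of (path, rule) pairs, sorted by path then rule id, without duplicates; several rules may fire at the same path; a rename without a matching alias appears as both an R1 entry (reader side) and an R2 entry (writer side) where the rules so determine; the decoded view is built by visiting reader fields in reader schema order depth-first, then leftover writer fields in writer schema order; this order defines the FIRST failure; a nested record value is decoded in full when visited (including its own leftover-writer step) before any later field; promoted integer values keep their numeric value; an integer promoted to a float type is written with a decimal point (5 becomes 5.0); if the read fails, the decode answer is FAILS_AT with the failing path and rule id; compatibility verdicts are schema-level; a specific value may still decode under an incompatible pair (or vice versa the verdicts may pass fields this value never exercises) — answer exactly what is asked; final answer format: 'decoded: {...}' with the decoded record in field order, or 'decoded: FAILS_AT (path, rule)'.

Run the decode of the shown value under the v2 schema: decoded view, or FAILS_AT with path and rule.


the writer's type comes first in each Order pair
decode walk for Order under reader schema v2:
  channel := "OPEN"
  contact := null (not supplied -> null)
  height := -2.5
  score := -0.5
  enabled := false
  weight := 10.0
  => decoded: {"channel": "OPEN", "contact": null, "height": -2.5, "score": -0.5, "enabled": false, "weight": 10.0}
ruling out the remaining Order differences:
  renamed field seq to zip in record Meta -> triggers nothing under the printed rules; the Order answer is the same either way
  added field owner to record Meta: required string, tag 24, default "kappa" (in v2 it sits immediately before rating) -> schema-level compatibility only; this Order value's decode is unchanged
  field enabled in record Order: optional changed to required -> triggers nothing under the printed rules; the Order answer is the same either way

decoded: {"channel": "OPEN", "contact": null, "height": -2.5, "score": -0.5, "enabled": false, "weight": 10.0}


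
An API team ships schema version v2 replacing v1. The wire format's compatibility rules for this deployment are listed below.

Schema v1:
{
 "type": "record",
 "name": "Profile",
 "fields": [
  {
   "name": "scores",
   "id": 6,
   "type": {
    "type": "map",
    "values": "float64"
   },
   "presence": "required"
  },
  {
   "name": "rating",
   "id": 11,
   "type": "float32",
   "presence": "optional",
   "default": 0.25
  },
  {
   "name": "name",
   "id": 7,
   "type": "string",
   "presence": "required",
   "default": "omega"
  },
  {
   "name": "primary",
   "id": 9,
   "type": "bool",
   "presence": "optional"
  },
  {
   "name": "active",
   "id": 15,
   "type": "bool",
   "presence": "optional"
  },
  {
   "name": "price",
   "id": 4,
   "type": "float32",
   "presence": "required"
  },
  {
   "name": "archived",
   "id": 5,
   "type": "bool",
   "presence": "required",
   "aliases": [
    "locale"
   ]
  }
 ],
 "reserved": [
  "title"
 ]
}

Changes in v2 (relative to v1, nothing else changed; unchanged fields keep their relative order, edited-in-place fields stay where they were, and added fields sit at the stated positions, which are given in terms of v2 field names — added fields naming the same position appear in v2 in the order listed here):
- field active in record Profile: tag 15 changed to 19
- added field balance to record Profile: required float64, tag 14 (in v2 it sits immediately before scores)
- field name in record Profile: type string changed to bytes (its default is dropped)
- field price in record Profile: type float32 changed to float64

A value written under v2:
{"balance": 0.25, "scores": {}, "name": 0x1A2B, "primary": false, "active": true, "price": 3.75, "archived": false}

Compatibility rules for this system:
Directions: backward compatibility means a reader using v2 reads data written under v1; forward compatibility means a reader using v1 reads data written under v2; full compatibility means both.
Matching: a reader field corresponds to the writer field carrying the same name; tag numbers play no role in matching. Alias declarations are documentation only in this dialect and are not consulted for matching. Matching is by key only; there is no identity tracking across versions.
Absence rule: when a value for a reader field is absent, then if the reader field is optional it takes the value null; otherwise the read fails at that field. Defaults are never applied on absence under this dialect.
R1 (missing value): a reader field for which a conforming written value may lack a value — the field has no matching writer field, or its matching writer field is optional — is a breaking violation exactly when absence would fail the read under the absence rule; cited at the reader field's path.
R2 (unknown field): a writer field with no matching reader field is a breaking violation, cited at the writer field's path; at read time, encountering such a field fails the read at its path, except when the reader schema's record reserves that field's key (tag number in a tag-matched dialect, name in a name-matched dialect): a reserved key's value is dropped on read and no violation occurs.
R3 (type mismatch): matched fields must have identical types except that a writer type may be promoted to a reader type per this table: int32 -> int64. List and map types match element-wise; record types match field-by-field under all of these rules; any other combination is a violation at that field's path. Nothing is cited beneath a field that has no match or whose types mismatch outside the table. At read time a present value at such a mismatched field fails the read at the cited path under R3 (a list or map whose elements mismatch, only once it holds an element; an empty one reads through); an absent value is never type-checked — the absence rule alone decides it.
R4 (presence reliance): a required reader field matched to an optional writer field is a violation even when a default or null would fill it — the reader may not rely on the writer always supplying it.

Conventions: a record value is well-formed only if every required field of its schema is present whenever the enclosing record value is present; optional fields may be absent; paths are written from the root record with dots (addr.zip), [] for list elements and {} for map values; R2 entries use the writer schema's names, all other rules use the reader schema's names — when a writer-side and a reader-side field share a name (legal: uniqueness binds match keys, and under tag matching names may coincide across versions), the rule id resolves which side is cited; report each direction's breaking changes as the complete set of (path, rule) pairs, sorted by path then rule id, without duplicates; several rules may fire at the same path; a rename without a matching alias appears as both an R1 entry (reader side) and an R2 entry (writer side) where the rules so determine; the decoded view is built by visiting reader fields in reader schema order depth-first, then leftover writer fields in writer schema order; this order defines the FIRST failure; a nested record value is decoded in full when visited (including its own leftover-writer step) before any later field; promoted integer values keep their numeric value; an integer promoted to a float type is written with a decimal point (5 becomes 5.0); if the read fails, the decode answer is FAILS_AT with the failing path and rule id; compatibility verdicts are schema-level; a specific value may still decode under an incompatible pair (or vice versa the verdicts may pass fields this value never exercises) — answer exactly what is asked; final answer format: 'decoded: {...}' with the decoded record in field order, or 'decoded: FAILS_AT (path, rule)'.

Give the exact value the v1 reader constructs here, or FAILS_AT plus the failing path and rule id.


the writer's type comes first in each Profile pair
decode walk for Profile under reader schema v1:
  scores := {}
  rating := null (absent, optional -> null)
  read fails at name under R3
  => FAILS_AT (name, R3)
the rest of the Profile diff is inert for this question:
  field active in record Profile: tag 15 changed to 19 -> no rule fires on it and the decoded Profile view is identical with or without it
  added field balance to record Profile: required float64, tag 14 (in v2 it sits immediately before scores) -> shifts the Profile verdicts, not this decode
  field price in record Profile: type float32 changed to float64 -> shifts the Profile verdicts, not this decode

decoded: FAILS_AT (name, R3)


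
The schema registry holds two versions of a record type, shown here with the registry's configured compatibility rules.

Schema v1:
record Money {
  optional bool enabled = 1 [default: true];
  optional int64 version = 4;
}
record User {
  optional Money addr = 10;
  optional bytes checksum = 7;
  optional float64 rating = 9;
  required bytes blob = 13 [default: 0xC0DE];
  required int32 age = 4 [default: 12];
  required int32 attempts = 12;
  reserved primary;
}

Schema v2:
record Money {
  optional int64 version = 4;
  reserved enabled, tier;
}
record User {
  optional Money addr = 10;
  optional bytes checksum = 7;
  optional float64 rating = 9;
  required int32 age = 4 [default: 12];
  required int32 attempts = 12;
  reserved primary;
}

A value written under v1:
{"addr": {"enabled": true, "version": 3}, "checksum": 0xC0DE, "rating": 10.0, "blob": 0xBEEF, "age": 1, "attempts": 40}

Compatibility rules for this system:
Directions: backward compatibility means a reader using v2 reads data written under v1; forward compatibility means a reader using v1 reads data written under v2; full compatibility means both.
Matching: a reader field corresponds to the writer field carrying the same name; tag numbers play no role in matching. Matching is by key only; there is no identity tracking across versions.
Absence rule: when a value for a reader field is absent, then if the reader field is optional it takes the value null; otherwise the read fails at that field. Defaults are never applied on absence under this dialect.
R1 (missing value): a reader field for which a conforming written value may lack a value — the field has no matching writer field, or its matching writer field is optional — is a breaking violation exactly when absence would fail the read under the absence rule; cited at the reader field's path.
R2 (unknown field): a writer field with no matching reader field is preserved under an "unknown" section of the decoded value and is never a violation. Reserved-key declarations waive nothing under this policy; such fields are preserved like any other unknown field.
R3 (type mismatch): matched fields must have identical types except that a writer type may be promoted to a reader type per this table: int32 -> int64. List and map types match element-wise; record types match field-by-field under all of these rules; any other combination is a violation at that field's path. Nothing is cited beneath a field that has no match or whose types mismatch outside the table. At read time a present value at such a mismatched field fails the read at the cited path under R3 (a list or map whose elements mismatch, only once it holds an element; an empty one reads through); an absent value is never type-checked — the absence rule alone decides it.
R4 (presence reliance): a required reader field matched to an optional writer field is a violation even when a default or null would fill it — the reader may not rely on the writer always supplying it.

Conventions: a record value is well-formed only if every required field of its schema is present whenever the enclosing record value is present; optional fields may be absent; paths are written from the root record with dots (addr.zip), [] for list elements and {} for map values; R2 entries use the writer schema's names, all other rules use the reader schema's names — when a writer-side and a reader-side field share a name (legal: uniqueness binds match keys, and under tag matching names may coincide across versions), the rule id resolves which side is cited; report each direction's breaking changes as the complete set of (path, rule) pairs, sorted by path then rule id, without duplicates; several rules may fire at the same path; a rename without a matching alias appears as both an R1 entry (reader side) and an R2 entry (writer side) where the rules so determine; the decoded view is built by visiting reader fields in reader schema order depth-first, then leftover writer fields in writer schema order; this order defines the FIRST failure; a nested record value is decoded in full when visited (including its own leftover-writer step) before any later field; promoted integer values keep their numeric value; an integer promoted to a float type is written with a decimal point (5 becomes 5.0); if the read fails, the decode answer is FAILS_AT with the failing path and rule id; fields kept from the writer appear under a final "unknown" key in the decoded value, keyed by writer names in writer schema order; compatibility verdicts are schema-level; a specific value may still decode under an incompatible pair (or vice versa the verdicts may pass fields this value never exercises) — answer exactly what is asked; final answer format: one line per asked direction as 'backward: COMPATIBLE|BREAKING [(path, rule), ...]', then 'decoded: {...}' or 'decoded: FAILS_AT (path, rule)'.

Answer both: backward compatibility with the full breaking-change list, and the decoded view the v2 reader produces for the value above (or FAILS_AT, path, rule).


backward: COMPATIBLE []; decoded: {"addr": {"version": 3, "unknown": {"enabled": true}}, "checksum": 0xC0DE, "rating": 10.0, "age": 1, "attempts": 40, "unknown": {"blob": 0xBEEF}}

arrows below run writer -> reader for User
checking backward for User: reader v2 against writer v1:
  addr: Money -> Money, writer optional; from addr
  checksum: bytes -> bytes, writer optional; from checksum
  rating: float64 -> float64, writer optional; from rating
  age: int32 -> int32, writer required; from age
  attempts: int32 -> int32, writer required; from attempts
  writer blob: unknown to reader
  addr.version: int64 -> int64, writer optional; from addr.version
  writer addr.enabled: unknown to reader
  => no violations; backward on User: COMPATIBLE
decode walk for User under reader schema v2:
  addr.version := 3
  writer addr.enabled: kept under "unknown"
  checksum := 0xC0DE
  rating := 10.0
  age := 1
  attempts := 40
  writer blob: kept under "unknown"
  => decoded: {"addr": {"version": 3, "unknown": {"enabled": true}}, "checksum": 0xC0DE, "rating": 10.0, "age": 1, "attempts": 40, "unknown": {"blob": 0xBEEF}}


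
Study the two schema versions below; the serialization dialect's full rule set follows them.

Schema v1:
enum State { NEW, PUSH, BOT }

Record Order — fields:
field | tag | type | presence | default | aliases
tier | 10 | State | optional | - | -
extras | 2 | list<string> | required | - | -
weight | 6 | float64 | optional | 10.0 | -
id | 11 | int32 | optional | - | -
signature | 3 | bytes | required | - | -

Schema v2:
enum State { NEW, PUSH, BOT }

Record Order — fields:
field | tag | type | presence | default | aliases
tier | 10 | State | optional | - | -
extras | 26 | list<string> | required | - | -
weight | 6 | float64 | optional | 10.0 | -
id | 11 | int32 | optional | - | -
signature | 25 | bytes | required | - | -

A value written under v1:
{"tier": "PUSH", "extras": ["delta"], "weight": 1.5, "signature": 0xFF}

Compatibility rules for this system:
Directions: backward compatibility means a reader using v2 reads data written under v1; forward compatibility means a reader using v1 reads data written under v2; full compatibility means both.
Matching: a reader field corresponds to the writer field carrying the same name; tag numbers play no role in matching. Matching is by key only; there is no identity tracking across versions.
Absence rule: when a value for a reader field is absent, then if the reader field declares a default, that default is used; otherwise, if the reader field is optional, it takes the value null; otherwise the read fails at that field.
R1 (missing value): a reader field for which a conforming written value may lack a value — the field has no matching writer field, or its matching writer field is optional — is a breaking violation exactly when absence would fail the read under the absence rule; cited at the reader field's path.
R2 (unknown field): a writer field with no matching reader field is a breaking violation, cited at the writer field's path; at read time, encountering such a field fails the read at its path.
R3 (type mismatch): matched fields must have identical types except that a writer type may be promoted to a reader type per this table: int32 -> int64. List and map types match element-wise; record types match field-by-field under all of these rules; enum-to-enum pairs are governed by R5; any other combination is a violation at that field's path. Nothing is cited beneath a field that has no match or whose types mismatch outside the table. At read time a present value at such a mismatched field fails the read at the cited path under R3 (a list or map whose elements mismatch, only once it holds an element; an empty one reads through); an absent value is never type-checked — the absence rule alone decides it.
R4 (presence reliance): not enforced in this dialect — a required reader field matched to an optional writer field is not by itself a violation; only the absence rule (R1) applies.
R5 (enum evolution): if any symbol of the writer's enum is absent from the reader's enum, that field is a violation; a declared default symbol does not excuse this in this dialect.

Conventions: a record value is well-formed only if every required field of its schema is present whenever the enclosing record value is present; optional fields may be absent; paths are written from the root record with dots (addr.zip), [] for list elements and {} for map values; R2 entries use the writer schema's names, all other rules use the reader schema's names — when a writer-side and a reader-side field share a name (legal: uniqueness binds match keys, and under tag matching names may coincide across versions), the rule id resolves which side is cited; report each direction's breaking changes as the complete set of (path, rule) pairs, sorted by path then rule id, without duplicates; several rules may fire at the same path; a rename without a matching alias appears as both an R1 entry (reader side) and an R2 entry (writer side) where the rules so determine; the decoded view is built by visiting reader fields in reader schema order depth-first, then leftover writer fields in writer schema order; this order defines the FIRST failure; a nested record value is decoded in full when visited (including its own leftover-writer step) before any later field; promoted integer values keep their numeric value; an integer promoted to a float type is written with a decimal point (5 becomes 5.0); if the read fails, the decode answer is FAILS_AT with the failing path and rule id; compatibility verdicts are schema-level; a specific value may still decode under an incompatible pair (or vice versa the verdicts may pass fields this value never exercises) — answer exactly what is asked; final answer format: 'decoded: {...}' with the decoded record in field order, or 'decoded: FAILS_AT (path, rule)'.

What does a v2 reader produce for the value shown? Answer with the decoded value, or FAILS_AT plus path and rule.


the writer's type comes first in each Order pair
decoding the Order value with the v2 reader:
  tier := "PUSH"
  extras := ["delta"]
  weight := 1.5
  id := null (not supplied -> null)
  signature := 0xFF
  => decoded: {"tier": "PUSH", "extras": ["delta"], "weight": 1.5, "id": null, "signature": 0xFF}
checking off the Order differences that do not matter here:
  field signature in record Order: tag 3 changed to 25 -> inert under this dialect — no rule fires on Order and the result does not move
  field extras in record Order: tag 2 changed to 26 -> inert under this dialect — no rule fires on Order and the result does not move

decoded: {"tier": "PUSH", "extras": ["delta"], "weight": 1.5, "id": null, "signature": 0xFF}


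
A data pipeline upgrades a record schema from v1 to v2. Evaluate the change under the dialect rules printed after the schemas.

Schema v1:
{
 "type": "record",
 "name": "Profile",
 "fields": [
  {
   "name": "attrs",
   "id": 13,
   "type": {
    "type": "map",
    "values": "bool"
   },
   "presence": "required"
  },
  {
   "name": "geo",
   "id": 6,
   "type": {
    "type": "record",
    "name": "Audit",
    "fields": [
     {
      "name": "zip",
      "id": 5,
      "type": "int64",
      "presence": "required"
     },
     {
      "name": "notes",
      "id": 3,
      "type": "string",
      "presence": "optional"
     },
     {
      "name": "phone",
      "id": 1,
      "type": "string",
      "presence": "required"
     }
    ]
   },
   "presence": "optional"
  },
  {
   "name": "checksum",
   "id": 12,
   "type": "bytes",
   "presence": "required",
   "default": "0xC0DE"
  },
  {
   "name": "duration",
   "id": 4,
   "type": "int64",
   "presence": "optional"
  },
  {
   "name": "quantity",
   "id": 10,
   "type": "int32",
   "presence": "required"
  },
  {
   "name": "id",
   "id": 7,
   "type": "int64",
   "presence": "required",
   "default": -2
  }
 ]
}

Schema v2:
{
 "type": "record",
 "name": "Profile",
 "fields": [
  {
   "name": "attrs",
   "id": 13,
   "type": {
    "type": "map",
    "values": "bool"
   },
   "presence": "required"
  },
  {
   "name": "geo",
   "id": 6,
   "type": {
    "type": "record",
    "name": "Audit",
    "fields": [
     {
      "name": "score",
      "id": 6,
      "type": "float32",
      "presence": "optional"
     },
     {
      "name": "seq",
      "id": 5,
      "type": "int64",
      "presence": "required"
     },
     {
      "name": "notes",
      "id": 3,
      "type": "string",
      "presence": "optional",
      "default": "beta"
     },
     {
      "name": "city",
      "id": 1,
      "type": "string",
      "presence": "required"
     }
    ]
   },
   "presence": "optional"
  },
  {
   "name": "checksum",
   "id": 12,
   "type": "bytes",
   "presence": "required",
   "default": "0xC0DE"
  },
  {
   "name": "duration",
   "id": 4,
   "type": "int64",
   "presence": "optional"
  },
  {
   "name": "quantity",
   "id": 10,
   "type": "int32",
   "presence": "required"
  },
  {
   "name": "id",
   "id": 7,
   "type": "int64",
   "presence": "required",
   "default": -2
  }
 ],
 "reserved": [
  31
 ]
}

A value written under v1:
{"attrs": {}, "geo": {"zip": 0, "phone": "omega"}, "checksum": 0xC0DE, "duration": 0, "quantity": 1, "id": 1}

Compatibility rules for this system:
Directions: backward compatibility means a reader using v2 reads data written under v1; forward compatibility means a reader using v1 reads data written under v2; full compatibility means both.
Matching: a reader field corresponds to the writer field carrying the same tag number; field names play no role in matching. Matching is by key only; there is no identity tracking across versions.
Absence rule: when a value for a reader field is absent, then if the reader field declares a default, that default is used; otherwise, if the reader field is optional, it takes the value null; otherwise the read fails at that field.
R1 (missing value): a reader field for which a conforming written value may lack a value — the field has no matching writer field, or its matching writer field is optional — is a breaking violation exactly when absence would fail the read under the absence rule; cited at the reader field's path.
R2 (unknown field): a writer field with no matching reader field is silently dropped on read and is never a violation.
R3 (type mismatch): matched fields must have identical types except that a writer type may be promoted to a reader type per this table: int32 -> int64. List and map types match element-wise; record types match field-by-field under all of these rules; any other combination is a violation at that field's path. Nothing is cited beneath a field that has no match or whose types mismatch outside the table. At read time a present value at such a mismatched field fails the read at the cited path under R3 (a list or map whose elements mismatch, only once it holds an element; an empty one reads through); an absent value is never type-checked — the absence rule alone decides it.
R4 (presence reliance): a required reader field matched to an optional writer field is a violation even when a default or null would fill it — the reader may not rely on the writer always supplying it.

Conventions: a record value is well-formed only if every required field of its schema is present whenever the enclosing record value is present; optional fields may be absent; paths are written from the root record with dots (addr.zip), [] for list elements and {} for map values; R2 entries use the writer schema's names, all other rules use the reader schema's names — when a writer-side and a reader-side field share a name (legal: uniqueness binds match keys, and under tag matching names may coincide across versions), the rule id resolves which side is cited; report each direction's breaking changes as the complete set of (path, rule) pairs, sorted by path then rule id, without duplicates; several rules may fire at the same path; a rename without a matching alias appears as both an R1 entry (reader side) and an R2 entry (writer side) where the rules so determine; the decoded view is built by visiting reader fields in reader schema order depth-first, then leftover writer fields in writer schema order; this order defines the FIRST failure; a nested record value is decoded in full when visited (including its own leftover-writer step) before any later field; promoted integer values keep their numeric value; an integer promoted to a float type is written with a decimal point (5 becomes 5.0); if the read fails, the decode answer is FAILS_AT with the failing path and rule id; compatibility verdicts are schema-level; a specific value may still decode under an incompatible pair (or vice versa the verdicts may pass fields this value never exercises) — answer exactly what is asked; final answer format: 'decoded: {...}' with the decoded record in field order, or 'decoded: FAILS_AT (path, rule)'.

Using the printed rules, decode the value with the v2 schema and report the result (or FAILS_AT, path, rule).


the writer's type comes first in each Profile pair
decode walk for Profile under reader schema v2:
  attrs := {}
  geo.score := null (absent, optional -> null)
  geo.seq := 0 (from writer zip)
  geo.notes := "beta" (absent -> default)
  geo.city := "omega" (from writer phone)
  checksum := 0xC0DE
  duration := 0
  quantity := 1
  id := 1
  => decoded: {"attrs": {}, "geo": {"score": null, "seq": 0, "notes": "beta", "city": "omega"}, "checksum": 0xC0DE, "duration": 0, "quantity": 1, "id": 1}

decoded: {"attrs": {}, "geo": {"score": null, "seq": 0, "notes": "beta", "city": "omega"}, "checksum": 0xC0DE, "duration": 0, "quantity": 1, "id": 1}


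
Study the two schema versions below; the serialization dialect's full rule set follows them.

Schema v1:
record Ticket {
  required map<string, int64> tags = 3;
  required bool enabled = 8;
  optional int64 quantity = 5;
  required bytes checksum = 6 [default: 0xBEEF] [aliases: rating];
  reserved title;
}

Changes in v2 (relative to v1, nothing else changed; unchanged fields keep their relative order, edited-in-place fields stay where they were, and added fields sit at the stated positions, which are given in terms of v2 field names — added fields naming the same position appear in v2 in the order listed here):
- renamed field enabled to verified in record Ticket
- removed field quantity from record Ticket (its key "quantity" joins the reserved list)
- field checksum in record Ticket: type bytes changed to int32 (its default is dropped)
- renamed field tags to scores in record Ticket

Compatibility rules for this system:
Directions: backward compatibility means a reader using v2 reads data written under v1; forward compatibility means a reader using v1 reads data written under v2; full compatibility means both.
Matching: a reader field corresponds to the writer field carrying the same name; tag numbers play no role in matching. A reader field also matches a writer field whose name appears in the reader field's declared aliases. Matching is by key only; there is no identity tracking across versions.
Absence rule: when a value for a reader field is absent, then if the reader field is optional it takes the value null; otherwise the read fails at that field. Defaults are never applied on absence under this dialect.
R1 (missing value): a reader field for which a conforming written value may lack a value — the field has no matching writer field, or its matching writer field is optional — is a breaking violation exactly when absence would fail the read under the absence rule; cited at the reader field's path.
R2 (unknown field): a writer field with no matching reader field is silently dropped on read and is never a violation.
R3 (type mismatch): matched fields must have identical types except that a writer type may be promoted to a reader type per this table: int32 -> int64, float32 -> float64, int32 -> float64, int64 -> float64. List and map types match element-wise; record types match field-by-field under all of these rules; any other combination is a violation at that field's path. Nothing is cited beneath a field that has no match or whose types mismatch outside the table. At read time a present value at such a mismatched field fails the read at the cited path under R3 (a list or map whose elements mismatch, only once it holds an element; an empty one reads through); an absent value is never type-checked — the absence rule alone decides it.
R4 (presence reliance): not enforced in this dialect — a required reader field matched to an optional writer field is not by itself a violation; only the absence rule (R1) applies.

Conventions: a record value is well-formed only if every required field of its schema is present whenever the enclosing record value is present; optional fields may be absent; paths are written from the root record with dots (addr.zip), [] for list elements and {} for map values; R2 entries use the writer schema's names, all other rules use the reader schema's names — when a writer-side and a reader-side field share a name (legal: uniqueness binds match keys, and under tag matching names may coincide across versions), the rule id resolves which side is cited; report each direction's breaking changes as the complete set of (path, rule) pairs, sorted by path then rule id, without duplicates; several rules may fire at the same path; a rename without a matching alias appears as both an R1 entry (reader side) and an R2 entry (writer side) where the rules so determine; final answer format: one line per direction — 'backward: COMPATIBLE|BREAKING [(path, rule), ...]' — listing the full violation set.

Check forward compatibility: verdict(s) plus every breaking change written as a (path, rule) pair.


each type pair in Ticket: writer, then reader
forward analysis of Ticket with v1 as reader and v2 as writer:
  tags: no writer-side match
  enabled: no writer-side match
  quantity: no writer-side match
  writer required, int32 -> bytes: reader checksum maps from writer checksum
  leftover writer field: scores
  leftover writer field: verified
  breaking: (checksum, R3)
  breaking: (enabled, R1)
  breaking: (tags, R1)
  => forward: BREAKING (3)
checking off the Ticket differences that do not matter here:
  removed field quantity from record Ticket (its key "quantity" joins the reserved list) -> no rule fires on it in Ticket's dialect; the asked verdict holds

forward: BREAKING [(checksum, R3), (enabled, R1), (tags, R1)]
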